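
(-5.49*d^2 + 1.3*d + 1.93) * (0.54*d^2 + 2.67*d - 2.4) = -2.9646*d^4 - 13.9563*d^3 + 17.6892*d^2 + 2.0331*d - 4.632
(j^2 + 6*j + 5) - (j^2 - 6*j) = 12*j + 5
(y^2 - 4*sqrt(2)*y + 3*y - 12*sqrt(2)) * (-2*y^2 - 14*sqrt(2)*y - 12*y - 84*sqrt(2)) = -2*y^4 - 18*y^3 - 6*sqrt(2)*y^3 - 54*sqrt(2)*y^2 + 76*y^2 - 108*sqrt(2)*y + 1008*y + 2016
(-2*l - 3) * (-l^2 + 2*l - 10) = 2*l^3 - l^2 + 14*l + 30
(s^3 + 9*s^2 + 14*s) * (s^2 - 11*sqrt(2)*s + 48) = s^5 - 11*sqrt(2)*s^4 + 9*s^4 - 99*sqrt(2)*s^3 + 62*s^3 - 154*sqrt(2)*s^2 + 432*s^2 + 672*s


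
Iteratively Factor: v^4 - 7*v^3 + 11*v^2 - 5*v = (v)*(v^3 - 7*v^2 + 11*v - 5) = v*(v - 1)*(v^2 - 6*v + 5) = v*(v - 5)*(v - 1)*(v - 1)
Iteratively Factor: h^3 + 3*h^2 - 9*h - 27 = (h + 3)*(h^2 - 9) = (h - 3)*(h + 3)*(h + 3)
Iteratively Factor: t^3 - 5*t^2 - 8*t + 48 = (t - 4)*(t^2 - t - 12) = (t - 4)*(t + 3)*(t - 4)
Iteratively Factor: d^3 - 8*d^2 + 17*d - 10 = (d - 2)*(d^2 - 6*d + 5) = (d - 5)*(d - 2)*(d - 1)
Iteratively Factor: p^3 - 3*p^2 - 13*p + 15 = (p - 5)*(p^2 + 2*p - 3) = (p - 5)*(p - 1)*(p + 3)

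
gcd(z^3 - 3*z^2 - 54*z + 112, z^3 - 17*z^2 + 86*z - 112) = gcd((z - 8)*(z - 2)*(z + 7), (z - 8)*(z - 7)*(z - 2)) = z^2 - 10*z + 16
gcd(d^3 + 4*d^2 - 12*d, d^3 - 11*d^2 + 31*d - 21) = 1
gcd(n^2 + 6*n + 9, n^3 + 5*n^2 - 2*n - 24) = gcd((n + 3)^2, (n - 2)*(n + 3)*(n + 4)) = n + 3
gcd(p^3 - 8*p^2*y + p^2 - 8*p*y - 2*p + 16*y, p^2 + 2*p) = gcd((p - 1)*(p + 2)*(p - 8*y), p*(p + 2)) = p + 2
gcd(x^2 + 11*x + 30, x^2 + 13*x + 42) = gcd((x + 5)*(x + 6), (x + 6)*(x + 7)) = x + 6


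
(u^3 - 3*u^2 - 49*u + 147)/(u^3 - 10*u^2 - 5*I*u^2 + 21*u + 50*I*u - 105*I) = (u + 7)/(u - 5*I)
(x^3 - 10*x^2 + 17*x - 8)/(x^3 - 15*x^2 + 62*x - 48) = (x - 1)/(x - 6)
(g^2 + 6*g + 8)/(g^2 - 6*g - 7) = (g^2 + 6*g + 8)/(g^2 - 6*g - 7)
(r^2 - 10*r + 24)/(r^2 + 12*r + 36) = (r^2 - 10*r + 24)/(r^2 + 12*r + 36)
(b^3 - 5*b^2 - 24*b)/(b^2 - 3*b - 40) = b*(b + 3)/(b + 5)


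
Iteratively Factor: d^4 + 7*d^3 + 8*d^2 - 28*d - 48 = (d + 4)*(d^3 + 3*d^2 - 4*d - 12) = (d + 2)*(d + 4)*(d^2 + d - 6) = (d + 2)*(d + 3)*(d + 4)*(d - 2)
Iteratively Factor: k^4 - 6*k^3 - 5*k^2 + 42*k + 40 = (k + 1)*(k^3 - 7*k^2 + 2*k + 40) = (k + 1)*(k + 2)*(k^2 - 9*k + 20) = (k - 5)*(k + 1)*(k + 2)*(k - 4)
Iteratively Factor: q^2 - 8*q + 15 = (q - 3)*(q - 5)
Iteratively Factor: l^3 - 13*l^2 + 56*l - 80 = (l - 4)*(l^2 - 9*l + 20) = (l - 5)*(l - 4)*(l - 4)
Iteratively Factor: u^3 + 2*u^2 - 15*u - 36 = (u + 3)*(u^2 - u - 12) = (u - 4)*(u + 3)*(u + 3)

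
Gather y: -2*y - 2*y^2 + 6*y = -2*y^2 + 4*y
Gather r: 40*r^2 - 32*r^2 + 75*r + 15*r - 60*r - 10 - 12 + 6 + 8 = 8*r^2 + 30*r - 8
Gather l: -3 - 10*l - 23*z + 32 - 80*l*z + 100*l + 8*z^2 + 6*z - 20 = l*(90 - 80*z) + 8*z^2 - 17*z + 9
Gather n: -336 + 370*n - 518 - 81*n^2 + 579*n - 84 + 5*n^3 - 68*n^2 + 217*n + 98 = 5*n^3 - 149*n^2 + 1166*n - 840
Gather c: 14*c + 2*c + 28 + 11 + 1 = 16*c + 40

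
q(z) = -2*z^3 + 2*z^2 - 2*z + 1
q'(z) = -6*z^2 + 4*z - 2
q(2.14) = -13.72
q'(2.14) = -20.92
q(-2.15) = 34.42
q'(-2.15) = -38.34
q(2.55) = -24.26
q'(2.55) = -30.82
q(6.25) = -421.66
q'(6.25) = -211.38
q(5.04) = -214.32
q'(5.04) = -134.25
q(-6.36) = 609.14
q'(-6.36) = -270.14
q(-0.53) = 2.92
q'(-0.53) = -5.81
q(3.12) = -46.51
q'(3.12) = -47.93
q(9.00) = -1313.00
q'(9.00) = -452.00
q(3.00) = -41.00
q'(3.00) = -44.00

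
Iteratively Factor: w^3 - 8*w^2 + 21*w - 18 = (w - 2)*(w^2 - 6*w + 9) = (w - 3)*(w - 2)*(w - 3)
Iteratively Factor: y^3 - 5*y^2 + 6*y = (y - 2)*(y^2 - 3*y) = y*(y - 2)*(y - 3)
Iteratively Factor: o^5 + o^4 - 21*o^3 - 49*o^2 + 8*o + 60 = (o - 5)*(o^4 + 6*o^3 + 9*o^2 - 4*o - 12) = (o - 5)*(o - 1)*(o^3 + 7*o^2 + 16*o + 12) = (o - 5)*(o - 1)*(o + 2)*(o^2 + 5*o + 6) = (o - 5)*(o - 1)*(o + 2)*(o + 3)*(o + 2)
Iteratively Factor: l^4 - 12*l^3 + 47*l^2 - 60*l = (l - 4)*(l^3 - 8*l^2 + 15*l) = l*(l - 4)*(l^2 - 8*l + 15) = l*(l - 4)*(l - 3)*(l - 5)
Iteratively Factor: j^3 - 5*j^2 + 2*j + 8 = (j - 4)*(j^2 - j - 2) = (j - 4)*(j + 1)*(j - 2)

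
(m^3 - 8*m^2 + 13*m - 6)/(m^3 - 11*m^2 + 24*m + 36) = (m^2 - 2*m + 1)/(m^2 - 5*m - 6)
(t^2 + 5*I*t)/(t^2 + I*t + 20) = t/(t - 4*I)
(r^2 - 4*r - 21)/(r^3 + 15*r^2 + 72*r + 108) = (r - 7)/(r^2 + 12*r + 36)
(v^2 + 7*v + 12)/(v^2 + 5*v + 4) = (v + 3)/(v + 1)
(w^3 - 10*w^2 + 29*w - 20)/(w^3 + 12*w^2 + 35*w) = (w^3 - 10*w^2 + 29*w - 20)/(w*(w^2 + 12*w + 35))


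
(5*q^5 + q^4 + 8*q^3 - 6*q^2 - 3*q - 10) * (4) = 20*q^5 + 4*q^4 + 32*q^3 - 24*q^2 - 12*q - 40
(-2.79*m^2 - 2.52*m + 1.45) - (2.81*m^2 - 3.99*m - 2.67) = -5.6*m^2 + 1.47*m + 4.12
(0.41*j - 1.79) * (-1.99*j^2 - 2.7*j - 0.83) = -0.8159*j^3 + 2.4551*j^2 + 4.4927*j + 1.4857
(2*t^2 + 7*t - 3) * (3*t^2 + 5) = 6*t^4 + 21*t^3 + t^2 + 35*t - 15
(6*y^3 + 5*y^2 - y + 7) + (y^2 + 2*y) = 6*y^3 + 6*y^2 + y + 7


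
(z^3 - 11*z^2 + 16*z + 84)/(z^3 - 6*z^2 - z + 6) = (z^2 - 5*z - 14)/(z^2 - 1)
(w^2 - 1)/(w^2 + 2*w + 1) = (w - 1)/(w + 1)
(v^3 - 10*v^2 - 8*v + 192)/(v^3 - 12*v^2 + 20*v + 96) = (v + 4)/(v + 2)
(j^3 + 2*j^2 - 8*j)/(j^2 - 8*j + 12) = j*(j + 4)/(j - 6)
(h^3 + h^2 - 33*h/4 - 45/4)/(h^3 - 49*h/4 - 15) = (h - 3)/(h - 4)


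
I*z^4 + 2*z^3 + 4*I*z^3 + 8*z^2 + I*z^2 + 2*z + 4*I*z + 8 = (z + 4)*(z - 2*I)*(z + I)*(I*z + 1)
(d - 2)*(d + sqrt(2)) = d^2 - 2*d + sqrt(2)*d - 2*sqrt(2)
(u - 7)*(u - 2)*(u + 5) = u^3 - 4*u^2 - 31*u + 70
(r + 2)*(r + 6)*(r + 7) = r^3 + 15*r^2 + 68*r + 84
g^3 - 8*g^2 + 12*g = g*(g - 6)*(g - 2)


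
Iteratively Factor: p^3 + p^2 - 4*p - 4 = (p - 2)*(p^2 + 3*p + 2) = (p - 2)*(p + 2)*(p + 1)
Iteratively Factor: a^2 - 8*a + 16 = (a - 4)*(a - 4)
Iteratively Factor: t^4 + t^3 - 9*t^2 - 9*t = (t + 1)*(t^3 - 9*t) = (t - 3)*(t + 1)*(t^2 + 3*t) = t*(t - 3)*(t + 1)*(t + 3)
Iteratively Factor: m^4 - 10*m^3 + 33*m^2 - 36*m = (m)*(m^3 - 10*m^2 + 33*m - 36) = m*(m - 4)*(m^2 - 6*m + 9) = m*(m - 4)*(m - 3)*(m - 3)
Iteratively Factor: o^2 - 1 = (o - 1)*(o + 1)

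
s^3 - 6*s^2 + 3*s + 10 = (s - 5)*(s - 2)*(s + 1)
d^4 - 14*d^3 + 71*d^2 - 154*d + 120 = (d - 5)*(d - 4)*(d - 3)*(d - 2)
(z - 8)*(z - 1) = z^2 - 9*z + 8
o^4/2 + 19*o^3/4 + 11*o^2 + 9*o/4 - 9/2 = (o/2 + 1/2)*(o - 1/2)*(o + 3)*(o + 6)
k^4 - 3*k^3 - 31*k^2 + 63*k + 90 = (k - 6)*(k - 3)*(k + 1)*(k + 5)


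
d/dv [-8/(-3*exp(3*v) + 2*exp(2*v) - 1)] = (32 - 72*exp(v))*exp(2*v)/(3*exp(3*v) - 2*exp(2*v) + 1)^2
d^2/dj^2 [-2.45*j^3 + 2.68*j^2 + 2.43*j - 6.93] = 5.36 - 14.7*j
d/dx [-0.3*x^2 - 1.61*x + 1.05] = -0.6*x - 1.61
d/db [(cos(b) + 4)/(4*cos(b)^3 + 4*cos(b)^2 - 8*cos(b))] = (19*cos(b) + 13*cos(2*b) + cos(3*b) - 3)*sin(b)/(8*(cos(b)^2 + cos(b) - 2)^2*cos(b)^2)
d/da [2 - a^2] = -2*a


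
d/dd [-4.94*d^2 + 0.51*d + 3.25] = 0.51 - 9.88*d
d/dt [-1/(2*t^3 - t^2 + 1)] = 2*t*(3*t - 1)/(2*t^3 - t^2 + 1)^2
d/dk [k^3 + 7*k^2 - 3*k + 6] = 3*k^2 + 14*k - 3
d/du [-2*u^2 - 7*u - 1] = -4*u - 7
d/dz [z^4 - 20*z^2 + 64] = 4*z*(z^2 - 10)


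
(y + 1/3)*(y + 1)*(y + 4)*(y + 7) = y^4 + 37*y^3/3 + 43*y^2 + 41*y + 28/3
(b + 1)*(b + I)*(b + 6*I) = b^3 + b^2 + 7*I*b^2 - 6*b + 7*I*b - 6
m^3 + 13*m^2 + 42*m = m*(m + 6)*(m + 7)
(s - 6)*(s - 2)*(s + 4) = s^3 - 4*s^2 - 20*s + 48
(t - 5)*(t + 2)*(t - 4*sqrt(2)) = t^3 - 4*sqrt(2)*t^2 - 3*t^2 - 10*t + 12*sqrt(2)*t + 40*sqrt(2)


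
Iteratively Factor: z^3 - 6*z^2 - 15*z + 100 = (z - 5)*(z^2 - z - 20) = (z - 5)*(z + 4)*(z - 5)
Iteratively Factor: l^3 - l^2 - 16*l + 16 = (l - 4)*(l^2 + 3*l - 4) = (l - 4)*(l + 4)*(l - 1)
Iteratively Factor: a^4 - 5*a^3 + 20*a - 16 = (a - 4)*(a^3 - a^2 - 4*a + 4) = (a - 4)*(a - 2)*(a^2 + a - 2) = (a - 4)*(a - 2)*(a + 2)*(a - 1)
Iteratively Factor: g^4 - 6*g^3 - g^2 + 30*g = (g - 3)*(g^3 - 3*g^2 - 10*g) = (g - 5)*(g - 3)*(g^2 + 2*g) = g*(g - 5)*(g - 3)*(g + 2)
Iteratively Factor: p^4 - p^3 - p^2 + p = (p - 1)*(p^3 - p) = (p - 1)*(p + 1)*(p^2 - p) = p*(p - 1)*(p + 1)*(p - 1)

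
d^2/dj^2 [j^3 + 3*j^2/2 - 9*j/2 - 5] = 6*j + 3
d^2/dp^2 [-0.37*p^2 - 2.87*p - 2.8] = -0.740000000000000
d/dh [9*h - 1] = 9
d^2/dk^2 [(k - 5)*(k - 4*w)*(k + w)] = 6*k - 6*w - 10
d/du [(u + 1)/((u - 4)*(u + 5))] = (-u^2 - 2*u - 21)/(u^4 + 2*u^3 - 39*u^2 - 40*u + 400)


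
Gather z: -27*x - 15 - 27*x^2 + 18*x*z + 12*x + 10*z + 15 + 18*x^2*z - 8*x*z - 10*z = -27*x^2 - 15*x + z*(18*x^2 + 10*x)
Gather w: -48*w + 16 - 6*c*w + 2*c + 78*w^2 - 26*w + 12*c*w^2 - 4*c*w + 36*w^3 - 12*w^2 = 2*c + 36*w^3 + w^2*(12*c + 66) + w*(-10*c - 74) + 16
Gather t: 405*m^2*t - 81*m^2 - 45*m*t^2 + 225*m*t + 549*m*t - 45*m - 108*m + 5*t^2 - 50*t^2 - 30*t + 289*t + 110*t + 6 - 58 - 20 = -81*m^2 - 153*m + t^2*(-45*m - 45) + t*(405*m^2 + 774*m + 369) - 72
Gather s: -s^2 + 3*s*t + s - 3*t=-s^2 + s*(3*t + 1) - 3*t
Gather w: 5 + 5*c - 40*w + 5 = 5*c - 40*w + 10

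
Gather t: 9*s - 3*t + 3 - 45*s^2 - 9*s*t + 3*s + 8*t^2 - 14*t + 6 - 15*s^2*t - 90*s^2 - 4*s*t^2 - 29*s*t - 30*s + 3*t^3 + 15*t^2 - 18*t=-135*s^2 - 18*s + 3*t^3 + t^2*(23 - 4*s) + t*(-15*s^2 - 38*s - 35) + 9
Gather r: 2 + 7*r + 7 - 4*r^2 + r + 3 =-4*r^2 + 8*r + 12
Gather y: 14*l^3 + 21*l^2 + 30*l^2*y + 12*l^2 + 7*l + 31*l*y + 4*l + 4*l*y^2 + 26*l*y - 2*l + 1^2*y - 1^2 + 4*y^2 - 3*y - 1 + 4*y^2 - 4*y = 14*l^3 + 33*l^2 + 9*l + y^2*(4*l + 8) + y*(30*l^2 + 57*l - 6) - 2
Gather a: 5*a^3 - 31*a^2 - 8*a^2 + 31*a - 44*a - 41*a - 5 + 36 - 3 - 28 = 5*a^3 - 39*a^2 - 54*a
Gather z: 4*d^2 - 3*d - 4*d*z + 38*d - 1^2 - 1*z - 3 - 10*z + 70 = 4*d^2 + 35*d + z*(-4*d - 11) + 66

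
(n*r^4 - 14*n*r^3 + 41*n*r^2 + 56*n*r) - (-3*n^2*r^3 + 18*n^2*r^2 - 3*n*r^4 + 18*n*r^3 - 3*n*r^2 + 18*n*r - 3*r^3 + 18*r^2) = 3*n^2*r^3 - 18*n^2*r^2 + 4*n*r^4 - 32*n*r^3 + 44*n*r^2 + 38*n*r + 3*r^3 - 18*r^2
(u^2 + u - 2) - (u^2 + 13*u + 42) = -12*u - 44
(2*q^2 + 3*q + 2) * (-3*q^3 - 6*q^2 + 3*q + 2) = -6*q^5 - 21*q^4 - 18*q^3 + q^2 + 12*q + 4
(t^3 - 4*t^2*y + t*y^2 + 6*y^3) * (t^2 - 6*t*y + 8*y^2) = t^5 - 10*t^4*y + 33*t^3*y^2 - 32*t^2*y^3 - 28*t*y^4 + 48*y^5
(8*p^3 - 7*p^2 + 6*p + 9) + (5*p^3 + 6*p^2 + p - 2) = 13*p^3 - p^2 + 7*p + 7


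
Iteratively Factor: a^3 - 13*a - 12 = (a - 4)*(a^2 + 4*a + 3) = (a - 4)*(a + 1)*(a + 3)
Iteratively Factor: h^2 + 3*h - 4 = (h + 4)*(h - 1)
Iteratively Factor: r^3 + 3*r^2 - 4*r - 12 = (r + 3)*(r^2 - 4) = (r + 2)*(r + 3)*(r - 2)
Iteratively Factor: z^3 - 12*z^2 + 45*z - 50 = (z - 2)*(z^2 - 10*z + 25) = (z - 5)*(z - 2)*(z - 5)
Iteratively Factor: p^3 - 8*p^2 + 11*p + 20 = (p - 4)*(p^2 - 4*p - 5) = (p - 5)*(p - 4)*(p + 1)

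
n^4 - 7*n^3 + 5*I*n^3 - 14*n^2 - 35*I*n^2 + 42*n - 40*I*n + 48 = (n - 8)*(n + 1)*(n + 2*I)*(n + 3*I)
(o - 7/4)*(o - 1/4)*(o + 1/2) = o^3 - 3*o^2/2 - 9*o/16 + 7/32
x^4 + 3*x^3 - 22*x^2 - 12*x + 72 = (x - 3)*(x - 2)*(x + 2)*(x + 6)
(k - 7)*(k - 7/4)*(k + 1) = k^3 - 31*k^2/4 + 7*k/2 + 49/4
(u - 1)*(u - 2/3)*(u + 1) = u^3 - 2*u^2/3 - u + 2/3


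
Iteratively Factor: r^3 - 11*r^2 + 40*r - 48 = (r - 4)*(r^2 - 7*r + 12) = (r - 4)^2*(r - 3)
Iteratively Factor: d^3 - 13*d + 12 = (d + 4)*(d^2 - 4*d + 3) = (d - 1)*(d + 4)*(d - 3)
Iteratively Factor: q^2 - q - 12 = (q + 3)*(q - 4)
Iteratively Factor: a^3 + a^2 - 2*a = (a - 1)*(a^2 + 2*a) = a*(a - 1)*(a + 2)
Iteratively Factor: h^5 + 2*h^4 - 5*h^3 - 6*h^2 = (h)*(h^4 + 2*h^3 - 5*h^2 - 6*h) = h^2*(h^3 + 2*h^2 - 5*h - 6) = h^2*(h + 1)*(h^2 + h - 6) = h^2*(h - 2)*(h + 1)*(h + 3)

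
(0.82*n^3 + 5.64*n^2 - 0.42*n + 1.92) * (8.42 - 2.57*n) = -2.1074*n^4 - 7.5904*n^3 + 48.5682*n^2 - 8.4708*n + 16.1664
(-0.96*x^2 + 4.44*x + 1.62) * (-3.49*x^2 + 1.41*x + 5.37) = 3.3504*x^4 - 16.8492*x^3 - 4.5486*x^2 + 26.127*x + 8.6994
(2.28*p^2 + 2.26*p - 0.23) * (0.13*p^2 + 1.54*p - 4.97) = 0.2964*p^4 + 3.805*p^3 - 7.8811*p^2 - 11.5864*p + 1.1431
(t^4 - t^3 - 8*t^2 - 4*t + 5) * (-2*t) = -2*t^5 + 2*t^4 + 16*t^3 + 8*t^2 - 10*t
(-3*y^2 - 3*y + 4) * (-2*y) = 6*y^3 + 6*y^2 - 8*y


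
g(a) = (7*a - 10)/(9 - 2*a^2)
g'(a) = 4*a*(7*a - 10)/(9 - 2*a^2)^2 + 7/(9 - 2*a^2)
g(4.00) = -0.78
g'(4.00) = 0.24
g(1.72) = 0.66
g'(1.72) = 3.75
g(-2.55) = 6.95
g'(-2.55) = 15.96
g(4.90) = -0.62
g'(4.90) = 0.13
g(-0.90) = -2.21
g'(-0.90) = 2.03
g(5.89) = -0.52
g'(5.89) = 0.09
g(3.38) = -0.99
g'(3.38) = 0.46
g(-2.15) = 102.24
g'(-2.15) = 3560.43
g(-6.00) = 0.83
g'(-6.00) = 0.20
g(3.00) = -1.22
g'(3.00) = 0.85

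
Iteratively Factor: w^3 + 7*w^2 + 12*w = (w + 3)*(w^2 + 4*w) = (w + 3)*(w + 4)*(w)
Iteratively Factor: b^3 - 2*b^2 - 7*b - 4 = (b - 4)*(b^2 + 2*b + 1) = (b - 4)*(b + 1)*(b + 1)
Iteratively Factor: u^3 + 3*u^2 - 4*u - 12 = (u - 2)*(u^2 + 5*u + 6) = (u - 2)*(u + 3)*(u + 2)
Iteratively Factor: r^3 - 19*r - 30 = (r - 5)*(r^2 + 5*r + 6) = (r - 5)*(r + 2)*(r + 3)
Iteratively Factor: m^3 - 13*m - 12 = (m + 3)*(m^2 - 3*m - 4) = (m - 4)*(m + 3)*(m + 1)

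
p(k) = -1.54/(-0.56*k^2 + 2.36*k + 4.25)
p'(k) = -1.54*(1.12*k - 2.36)/(-0.56*k^2 + 2.36*k + 4.25)^2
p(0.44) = -0.30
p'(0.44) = 0.11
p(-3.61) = 0.13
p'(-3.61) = 0.07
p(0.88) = -0.26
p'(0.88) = 0.06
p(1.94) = -0.23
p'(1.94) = 0.01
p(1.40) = -0.24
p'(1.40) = 0.03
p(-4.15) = 0.10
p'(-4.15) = 0.05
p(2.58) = -0.23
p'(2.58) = -0.02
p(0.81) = -0.27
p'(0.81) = 0.07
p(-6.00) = 0.05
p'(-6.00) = 0.02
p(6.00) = 0.88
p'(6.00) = -2.19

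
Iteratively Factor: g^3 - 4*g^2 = (g - 4)*(g^2) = g*(g - 4)*(g)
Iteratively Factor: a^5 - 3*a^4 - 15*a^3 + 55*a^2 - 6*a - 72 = (a - 3)*(a^4 - 15*a^2 + 10*a + 24) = (a - 3)*(a - 2)*(a^3 + 2*a^2 - 11*a - 12) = (a - 3)*(a - 2)*(a + 4)*(a^2 - 2*a - 3) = (a - 3)^2*(a - 2)*(a + 4)*(a + 1)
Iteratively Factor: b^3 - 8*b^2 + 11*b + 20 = (b - 5)*(b^2 - 3*b - 4) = (b - 5)*(b + 1)*(b - 4)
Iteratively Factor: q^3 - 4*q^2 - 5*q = (q - 5)*(q^2 + q) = q*(q - 5)*(q + 1)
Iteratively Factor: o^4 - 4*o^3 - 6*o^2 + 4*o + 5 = (o - 5)*(o^3 + o^2 - o - 1) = (o - 5)*(o - 1)*(o^2 + 2*o + 1) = (o - 5)*(o - 1)*(o + 1)*(o + 1)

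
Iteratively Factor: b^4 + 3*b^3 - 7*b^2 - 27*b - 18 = (b + 2)*(b^3 + b^2 - 9*b - 9) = (b + 1)*(b + 2)*(b^2 - 9) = (b - 3)*(b + 1)*(b + 2)*(b + 3)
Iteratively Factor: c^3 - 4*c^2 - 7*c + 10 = (c - 5)*(c^2 + c - 2) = (c - 5)*(c - 1)*(c + 2)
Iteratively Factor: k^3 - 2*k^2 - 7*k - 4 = (k + 1)*(k^2 - 3*k - 4) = (k - 4)*(k + 1)*(k + 1)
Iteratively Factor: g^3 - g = (g + 1)*(g^2 - g) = g*(g + 1)*(g - 1)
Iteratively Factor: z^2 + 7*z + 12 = (z + 4)*(z + 3)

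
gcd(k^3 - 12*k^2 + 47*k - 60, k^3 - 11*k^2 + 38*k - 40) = k^2 - 9*k + 20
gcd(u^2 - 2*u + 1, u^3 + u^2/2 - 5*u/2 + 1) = u - 1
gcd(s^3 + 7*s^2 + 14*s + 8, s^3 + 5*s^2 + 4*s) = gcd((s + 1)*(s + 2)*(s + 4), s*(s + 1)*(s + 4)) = s^2 + 5*s + 4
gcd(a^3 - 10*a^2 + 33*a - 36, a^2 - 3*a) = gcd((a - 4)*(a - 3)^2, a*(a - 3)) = a - 3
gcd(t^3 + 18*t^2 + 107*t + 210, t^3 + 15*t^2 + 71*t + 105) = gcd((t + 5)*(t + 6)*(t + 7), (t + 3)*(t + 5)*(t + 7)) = t^2 + 12*t + 35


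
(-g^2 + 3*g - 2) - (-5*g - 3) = -g^2 + 8*g + 1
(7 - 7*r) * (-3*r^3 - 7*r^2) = 21*r^4 + 28*r^3 - 49*r^2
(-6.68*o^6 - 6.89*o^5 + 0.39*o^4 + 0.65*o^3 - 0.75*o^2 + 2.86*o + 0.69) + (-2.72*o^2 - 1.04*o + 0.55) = -6.68*o^6 - 6.89*o^5 + 0.39*o^4 + 0.65*o^3 - 3.47*o^2 + 1.82*o + 1.24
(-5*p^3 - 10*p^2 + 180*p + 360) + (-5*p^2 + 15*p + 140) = -5*p^3 - 15*p^2 + 195*p + 500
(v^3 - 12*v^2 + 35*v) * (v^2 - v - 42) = v^5 - 13*v^4 + 5*v^3 + 469*v^2 - 1470*v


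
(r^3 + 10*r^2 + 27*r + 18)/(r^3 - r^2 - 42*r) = (r^2 + 4*r + 3)/(r*(r - 7))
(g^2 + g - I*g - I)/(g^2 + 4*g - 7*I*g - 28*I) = (g^2 + g*(1 - I) - I)/(g^2 + g*(4 - 7*I) - 28*I)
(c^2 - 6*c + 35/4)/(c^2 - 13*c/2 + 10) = (c - 7/2)/(c - 4)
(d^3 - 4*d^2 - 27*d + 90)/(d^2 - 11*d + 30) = (d^2 + 2*d - 15)/(d - 5)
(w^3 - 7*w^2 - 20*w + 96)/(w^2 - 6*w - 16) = (w^2 + w - 12)/(w + 2)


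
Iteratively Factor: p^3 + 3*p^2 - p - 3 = (p + 1)*(p^2 + 2*p - 3) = (p - 1)*(p + 1)*(p + 3)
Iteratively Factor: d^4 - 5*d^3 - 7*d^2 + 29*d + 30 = (d - 5)*(d^3 - 7*d - 6) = (d - 5)*(d - 3)*(d^2 + 3*d + 2) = (d - 5)*(d - 3)*(d + 2)*(d + 1)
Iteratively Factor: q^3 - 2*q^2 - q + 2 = (q - 1)*(q^2 - q - 2) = (q - 2)*(q - 1)*(q + 1)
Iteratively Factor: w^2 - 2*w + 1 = (w - 1)*(w - 1)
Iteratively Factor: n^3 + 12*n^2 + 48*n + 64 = (n + 4)*(n^2 + 8*n + 16) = (n + 4)^2*(n + 4)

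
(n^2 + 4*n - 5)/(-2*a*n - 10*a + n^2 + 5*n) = (1 - n)/(2*a - n)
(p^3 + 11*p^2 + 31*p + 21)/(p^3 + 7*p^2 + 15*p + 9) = (p + 7)/(p + 3)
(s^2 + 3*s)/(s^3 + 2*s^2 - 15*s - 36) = s/(s^2 - s - 12)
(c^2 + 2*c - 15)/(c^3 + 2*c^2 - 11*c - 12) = (c + 5)/(c^2 + 5*c + 4)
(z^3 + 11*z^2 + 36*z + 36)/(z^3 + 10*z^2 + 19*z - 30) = (z^2 + 5*z + 6)/(z^2 + 4*z - 5)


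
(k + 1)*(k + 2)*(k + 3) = k^3 + 6*k^2 + 11*k + 6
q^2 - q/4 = q*(q - 1/4)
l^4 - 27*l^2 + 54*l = l*(l - 3)^2*(l + 6)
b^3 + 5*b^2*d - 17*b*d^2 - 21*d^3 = (b - 3*d)*(b + d)*(b + 7*d)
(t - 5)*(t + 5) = t^2 - 25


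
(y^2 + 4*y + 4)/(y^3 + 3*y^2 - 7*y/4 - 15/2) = 4*(y + 2)/(4*y^2 + 4*y - 15)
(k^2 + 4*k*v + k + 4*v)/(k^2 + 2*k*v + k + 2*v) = (k + 4*v)/(k + 2*v)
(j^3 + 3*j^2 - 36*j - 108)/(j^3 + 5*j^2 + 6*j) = (j^2 - 36)/(j*(j + 2))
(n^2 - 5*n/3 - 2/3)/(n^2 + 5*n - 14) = (n + 1/3)/(n + 7)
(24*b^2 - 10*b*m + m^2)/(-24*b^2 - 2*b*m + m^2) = (-4*b + m)/(4*b + m)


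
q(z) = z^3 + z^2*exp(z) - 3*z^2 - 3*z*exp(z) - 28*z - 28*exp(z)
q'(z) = z^2*exp(z) + 3*z^2 - z*exp(z) - 6*z - 31*exp(z) - 28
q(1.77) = -230.58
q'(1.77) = -203.22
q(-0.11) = -21.73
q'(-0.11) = -54.97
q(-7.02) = -297.19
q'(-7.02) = 161.98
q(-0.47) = -4.09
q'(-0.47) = -43.46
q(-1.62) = 29.18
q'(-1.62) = -15.70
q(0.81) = -91.05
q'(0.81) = -100.92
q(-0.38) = -8.12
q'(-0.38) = -46.13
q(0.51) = -63.67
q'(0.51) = -82.32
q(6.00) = -4094.29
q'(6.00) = -359.43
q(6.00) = -4094.29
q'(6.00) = -359.43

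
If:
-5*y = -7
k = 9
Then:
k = 9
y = 7/5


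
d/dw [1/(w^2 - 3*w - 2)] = (3 - 2*w)/(-w^2 + 3*w + 2)^2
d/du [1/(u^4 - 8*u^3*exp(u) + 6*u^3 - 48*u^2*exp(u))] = 2*(4*u^2*exp(u) - 2*u^2 + 36*u*exp(u) - 9*u + 48*exp(u))/(u^3*(u^2 - 8*u*exp(u) + 6*u - 48*exp(u))^2)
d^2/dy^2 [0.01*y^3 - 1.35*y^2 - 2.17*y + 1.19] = 0.06*y - 2.7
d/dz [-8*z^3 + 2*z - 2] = 2 - 24*z^2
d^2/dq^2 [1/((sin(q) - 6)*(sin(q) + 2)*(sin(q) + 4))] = (-9*sin(q)^6 + 68*sin(q)^4 - 432*sin(q)^3 - 952*sin(q)^2 + 1632*sin(q) + 1568)/((sin(q) - 6)^3*(sin(q) + 2)^3*(sin(q) + 4)^3)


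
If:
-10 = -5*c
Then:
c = 2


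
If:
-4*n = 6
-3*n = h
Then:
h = 9/2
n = -3/2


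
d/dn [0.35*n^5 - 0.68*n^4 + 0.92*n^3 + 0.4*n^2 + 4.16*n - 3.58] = 1.75*n^4 - 2.72*n^3 + 2.76*n^2 + 0.8*n + 4.16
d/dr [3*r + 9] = 3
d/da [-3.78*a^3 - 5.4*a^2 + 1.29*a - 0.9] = -11.34*a^2 - 10.8*a + 1.29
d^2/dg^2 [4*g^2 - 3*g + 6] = 8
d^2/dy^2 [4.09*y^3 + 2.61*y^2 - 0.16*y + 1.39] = 24.54*y + 5.22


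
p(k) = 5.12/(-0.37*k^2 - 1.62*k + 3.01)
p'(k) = 5.12*(0.74*k + 1.62)/(-0.37*k^2 - 1.62*k + 3.01)^2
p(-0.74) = 1.28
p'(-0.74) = 0.34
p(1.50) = -20.28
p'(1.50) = 219.23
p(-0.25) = 1.51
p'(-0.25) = 0.64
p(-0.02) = 1.68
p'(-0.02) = 0.89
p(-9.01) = -0.41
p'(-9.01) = -0.17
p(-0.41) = 1.42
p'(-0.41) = 0.52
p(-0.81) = 1.26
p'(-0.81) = 0.31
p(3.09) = -0.93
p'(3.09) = 0.65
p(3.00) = -0.99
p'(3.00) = 0.73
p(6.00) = -0.26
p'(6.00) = 0.08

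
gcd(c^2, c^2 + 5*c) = c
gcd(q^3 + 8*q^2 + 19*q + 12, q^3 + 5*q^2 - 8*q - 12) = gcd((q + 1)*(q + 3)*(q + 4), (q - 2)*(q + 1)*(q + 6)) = q + 1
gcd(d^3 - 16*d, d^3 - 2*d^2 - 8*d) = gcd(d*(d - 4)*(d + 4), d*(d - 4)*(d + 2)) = d^2 - 4*d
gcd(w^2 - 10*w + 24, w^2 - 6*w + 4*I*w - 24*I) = w - 6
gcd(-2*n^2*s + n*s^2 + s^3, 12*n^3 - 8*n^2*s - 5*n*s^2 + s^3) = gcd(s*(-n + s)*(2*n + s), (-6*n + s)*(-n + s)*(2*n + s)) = -2*n^2 + n*s + s^2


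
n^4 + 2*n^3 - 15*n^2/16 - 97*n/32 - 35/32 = (n - 5/4)*(n + 1/2)*(n + 1)*(n + 7/4)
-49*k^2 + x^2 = (-7*k + x)*(7*k + x)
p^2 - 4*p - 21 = (p - 7)*(p + 3)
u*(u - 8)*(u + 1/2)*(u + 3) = u^4 - 9*u^3/2 - 53*u^2/2 - 12*u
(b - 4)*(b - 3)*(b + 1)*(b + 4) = b^4 - 2*b^3 - 19*b^2 + 32*b + 48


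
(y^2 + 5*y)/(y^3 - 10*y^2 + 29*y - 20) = y*(y + 5)/(y^3 - 10*y^2 + 29*y - 20)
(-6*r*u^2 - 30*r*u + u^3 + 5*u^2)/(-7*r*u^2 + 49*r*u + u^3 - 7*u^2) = (6*r*u + 30*r - u^2 - 5*u)/(7*r*u - 49*r - u^2 + 7*u)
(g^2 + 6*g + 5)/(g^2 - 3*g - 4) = (g + 5)/(g - 4)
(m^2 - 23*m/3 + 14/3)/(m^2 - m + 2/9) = 3*(m - 7)/(3*m - 1)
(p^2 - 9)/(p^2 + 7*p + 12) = (p - 3)/(p + 4)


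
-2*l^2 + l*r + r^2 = (-l + r)*(2*l + r)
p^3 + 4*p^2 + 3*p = p*(p + 1)*(p + 3)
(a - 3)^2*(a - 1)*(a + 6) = a^4 - a^3 - 27*a^2 + 81*a - 54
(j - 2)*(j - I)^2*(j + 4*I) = j^4 - 2*j^3 + 2*I*j^3 + 7*j^2 - 4*I*j^2 - 14*j - 4*I*j + 8*I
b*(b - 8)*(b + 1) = b^3 - 7*b^2 - 8*b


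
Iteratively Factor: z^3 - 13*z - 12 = (z - 4)*(z^2 + 4*z + 3) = (z - 4)*(z + 1)*(z + 3)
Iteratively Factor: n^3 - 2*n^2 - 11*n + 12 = (n - 1)*(n^2 - n - 12) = (n - 4)*(n - 1)*(n + 3)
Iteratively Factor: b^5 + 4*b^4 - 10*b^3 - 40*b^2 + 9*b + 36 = (b + 1)*(b^4 + 3*b^3 - 13*b^2 - 27*b + 36) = (b + 1)*(b + 4)*(b^3 - b^2 - 9*b + 9) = (b + 1)*(b + 3)*(b + 4)*(b^2 - 4*b + 3) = (b - 1)*(b + 1)*(b + 3)*(b + 4)*(b - 3)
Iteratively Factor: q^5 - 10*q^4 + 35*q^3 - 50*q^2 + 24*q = (q - 3)*(q^4 - 7*q^3 + 14*q^2 - 8*q) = (q - 3)*(q - 2)*(q^3 - 5*q^2 + 4*q) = (q - 4)*(q - 3)*(q - 2)*(q^2 - q) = q*(q - 4)*(q - 3)*(q - 2)*(q - 1)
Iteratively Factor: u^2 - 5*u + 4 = (u - 4)*(u - 1)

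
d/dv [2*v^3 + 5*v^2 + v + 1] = 6*v^2 + 10*v + 1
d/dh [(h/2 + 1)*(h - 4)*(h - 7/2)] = 3*h^2/2 - 11*h/2 - 1/2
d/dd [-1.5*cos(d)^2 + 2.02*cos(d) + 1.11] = (3.0*cos(d) - 2.02)*sin(d)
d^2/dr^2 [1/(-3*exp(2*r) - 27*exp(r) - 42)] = (-2*(2*exp(r) + 9)^2*exp(r) + (4*exp(r) + 9)*(exp(2*r) + 9*exp(r) + 14))*exp(r)/(3*(exp(2*r) + 9*exp(r) + 14)^3)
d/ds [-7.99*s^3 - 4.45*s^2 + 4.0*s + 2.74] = -23.97*s^2 - 8.9*s + 4.0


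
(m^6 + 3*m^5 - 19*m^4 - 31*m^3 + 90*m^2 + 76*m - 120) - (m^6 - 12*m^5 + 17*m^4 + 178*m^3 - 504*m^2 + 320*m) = 15*m^5 - 36*m^4 - 209*m^3 + 594*m^2 - 244*m - 120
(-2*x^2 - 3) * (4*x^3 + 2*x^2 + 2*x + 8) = -8*x^5 - 4*x^4 - 16*x^3 - 22*x^2 - 6*x - 24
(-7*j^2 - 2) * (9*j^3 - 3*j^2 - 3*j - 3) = -63*j^5 + 21*j^4 + 3*j^3 + 27*j^2 + 6*j + 6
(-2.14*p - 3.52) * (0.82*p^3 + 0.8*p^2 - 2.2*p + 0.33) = -1.7548*p^4 - 4.5984*p^3 + 1.892*p^2 + 7.0378*p - 1.1616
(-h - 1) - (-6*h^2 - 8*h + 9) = 6*h^2 + 7*h - 10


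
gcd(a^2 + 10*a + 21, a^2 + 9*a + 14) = a + 7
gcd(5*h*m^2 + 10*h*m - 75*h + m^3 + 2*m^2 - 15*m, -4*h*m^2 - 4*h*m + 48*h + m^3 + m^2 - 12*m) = m - 3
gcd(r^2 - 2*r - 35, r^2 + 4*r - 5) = r + 5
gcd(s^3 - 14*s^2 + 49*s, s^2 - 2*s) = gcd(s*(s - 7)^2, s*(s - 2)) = s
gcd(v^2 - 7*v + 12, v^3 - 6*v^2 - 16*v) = 1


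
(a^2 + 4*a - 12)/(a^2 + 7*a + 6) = (a - 2)/(a + 1)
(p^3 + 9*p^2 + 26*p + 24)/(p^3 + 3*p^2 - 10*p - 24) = (p + 3)/(p - 3)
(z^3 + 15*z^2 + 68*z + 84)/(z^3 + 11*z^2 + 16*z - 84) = (z + 2)/(z - 2)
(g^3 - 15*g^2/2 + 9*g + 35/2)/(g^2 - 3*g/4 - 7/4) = 2*(2*g^2 - 17*g + 35)/(4*g - 7)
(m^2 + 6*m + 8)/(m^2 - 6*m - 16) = (m + 4)/(m - 8)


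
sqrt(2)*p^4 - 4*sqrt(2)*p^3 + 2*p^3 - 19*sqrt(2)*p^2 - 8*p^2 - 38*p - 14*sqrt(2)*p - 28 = (p - 7)*(p + 2)*(p + sqrt(2))*(sqrt(2)*p + sqrt(2))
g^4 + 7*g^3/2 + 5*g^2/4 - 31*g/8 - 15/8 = (g - 1)*(g + 1/2)*(g + 3/2)*(g + 5/2)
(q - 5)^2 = q^2 - 10*q + 25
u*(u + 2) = u^2 + 2*u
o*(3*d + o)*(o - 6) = 3*d*o^2 - 18*d*o + o^3 - 6*o^2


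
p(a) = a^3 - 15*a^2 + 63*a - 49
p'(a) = 3*a^2 - 30*a + 63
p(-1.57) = -188.75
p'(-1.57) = 117.49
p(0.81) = -7.28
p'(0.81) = 40.67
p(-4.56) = -743.00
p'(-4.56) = 262.18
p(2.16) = 27.17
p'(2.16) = 12.20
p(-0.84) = -113.10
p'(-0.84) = 90.32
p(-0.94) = -122.30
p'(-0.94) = 93.85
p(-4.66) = -769.51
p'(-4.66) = 267.95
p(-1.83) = -220.65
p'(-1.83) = 127.95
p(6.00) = 5.00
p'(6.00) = -9.00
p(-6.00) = -1183.00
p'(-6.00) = 351.00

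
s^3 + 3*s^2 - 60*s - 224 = (s - 8)*(s + 4)*(s + 7)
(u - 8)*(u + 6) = u^2 - 2*u - 48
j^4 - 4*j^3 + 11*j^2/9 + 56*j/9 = j*(j - 8/3)*(j - 7/3)*(j + 1)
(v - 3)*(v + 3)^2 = v^3 + 3*v^2 - 9*v - 27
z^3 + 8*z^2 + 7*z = z*(z + 1)*(z + 7)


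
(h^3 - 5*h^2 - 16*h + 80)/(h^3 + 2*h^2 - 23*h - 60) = (h - 4)/(h + 3)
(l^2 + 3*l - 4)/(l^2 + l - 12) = (l - 1)/(l - 3)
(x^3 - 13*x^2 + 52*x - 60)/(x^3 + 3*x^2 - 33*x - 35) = (x^2 - 8*x + 12)/(x^2 + 8*x + 7)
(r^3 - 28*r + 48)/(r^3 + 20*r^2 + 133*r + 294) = (r^2 - 6*r + 8)/(r^2 + 14*r + 49)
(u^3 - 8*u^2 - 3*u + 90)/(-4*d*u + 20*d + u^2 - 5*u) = (u^2 - 3*u - 18)/(-4*d + u)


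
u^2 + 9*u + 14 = (u + 2)*(u + 7)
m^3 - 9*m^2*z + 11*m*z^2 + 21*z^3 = (m - 7*z)*(m - 3*z)*(m + z)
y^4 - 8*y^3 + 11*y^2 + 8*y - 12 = (y - 6)*(y - 2)*(y - 1)*(y + 1)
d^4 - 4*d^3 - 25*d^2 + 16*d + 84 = (d - 7)*(d - 2)*(d + 2)*(d + 3)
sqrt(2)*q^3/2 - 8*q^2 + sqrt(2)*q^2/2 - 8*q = q*(q - 8*sqrt(2))*(sqrt(2)*q/2 + sqrt(2)/2)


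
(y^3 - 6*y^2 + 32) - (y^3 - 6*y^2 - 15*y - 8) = 15*y + 40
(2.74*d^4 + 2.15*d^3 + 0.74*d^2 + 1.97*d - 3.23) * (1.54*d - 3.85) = 4.2196*d^5 - 7.238*d^4 - 7.1379*d^3 + 0.1848*d^2 - 12.5587*d + 12.4355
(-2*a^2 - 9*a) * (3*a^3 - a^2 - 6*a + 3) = -6*a^5 - 25*a^4 + 21*a^3 + 48*a^2 - 27*a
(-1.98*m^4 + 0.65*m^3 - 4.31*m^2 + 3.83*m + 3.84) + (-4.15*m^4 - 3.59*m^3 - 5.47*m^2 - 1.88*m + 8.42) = -6.13*m^4 - 2.94*m^3 - 9.78*m^2 + 1.95*m + 12.26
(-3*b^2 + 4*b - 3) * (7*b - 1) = -21*b^3 + 31*b^2 - 25*b + 3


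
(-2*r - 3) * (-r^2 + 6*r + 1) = 2*r^3 - 9*r^2 - 20*r - 3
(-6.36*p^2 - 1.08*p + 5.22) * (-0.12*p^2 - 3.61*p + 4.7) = 0.7632*p^4 + 23.0892*p^3 - 26.6196*p^2 - 23.9202*p + 24.534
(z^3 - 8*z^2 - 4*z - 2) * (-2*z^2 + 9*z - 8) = -2*z^5 + 25*z^4 - 72*z^3 + 32*z^2 + 14*z + 16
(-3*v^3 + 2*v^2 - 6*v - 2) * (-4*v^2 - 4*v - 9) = 12*v^5 + 4*v^4 + 43*v^3 + 14*v^2 + 62*v + 18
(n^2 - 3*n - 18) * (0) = 0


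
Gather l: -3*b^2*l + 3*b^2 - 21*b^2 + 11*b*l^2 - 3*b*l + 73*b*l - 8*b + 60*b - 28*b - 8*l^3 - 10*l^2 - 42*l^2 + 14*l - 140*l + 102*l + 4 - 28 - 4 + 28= -18*b^2 + 24*b - 8*l^3 + l^2*(11*b - 52) + l*(-3*b^2 + 70*b - 24)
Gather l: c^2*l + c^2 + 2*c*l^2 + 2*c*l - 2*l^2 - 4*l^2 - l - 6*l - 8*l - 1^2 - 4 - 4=c^2 + l^2*(2*c - 6) + l*(c^2 + 2*c - 15) - 9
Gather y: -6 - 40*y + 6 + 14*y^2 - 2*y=14*y^2 - 42*y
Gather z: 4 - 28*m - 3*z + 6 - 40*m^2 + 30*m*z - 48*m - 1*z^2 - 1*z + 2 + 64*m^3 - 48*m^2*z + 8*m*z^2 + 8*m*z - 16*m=64*m^3 - 40*m^2 - 92*m + z^2*(8*m - 1) + z*(-48*m^2 + 38*m - 4) + 12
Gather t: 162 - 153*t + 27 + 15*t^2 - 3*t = 15*t^2 - 156*t + 189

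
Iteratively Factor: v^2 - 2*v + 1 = (v - 1)*(v - 1)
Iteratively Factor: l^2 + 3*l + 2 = (l + 2)*(l + 1)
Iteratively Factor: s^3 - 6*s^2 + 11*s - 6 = (s - 2)*(s^2 - 4*s + 3) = (s - 2)*(s - 1)*(s - 3)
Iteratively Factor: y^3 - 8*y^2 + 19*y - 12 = (y - 1)*(y^2 - 7*y + 12) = (y - 3)*(y - 1)*(y - 4)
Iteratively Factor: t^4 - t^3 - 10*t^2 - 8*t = (t + 2)*(t^3 - 3*t^2 - 4*t) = (t - 4)*(t + 2)*(t^2 + t) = (t - 4)*(t + 1)*(t + 2)*(t)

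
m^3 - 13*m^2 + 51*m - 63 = (m - 7)*(m - 3)^2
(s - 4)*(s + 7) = s^2 + 3*s - 28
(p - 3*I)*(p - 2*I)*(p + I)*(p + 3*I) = p^4 - I*p^3 + 11*p^2 - 9*I*p + 18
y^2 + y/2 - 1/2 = (y - 1/2)*(y + 1)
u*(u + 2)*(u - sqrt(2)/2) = u^3 - sqrt(2)*u^2/2 + 2*u^2 - sqrt(2)*u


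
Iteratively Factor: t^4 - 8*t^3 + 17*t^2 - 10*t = (t - 5)*(t^3 - 3*t^2 + 2*t) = (t - 5)*(t - 2)*(t^2 - t) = (t - 5)*(t - 2)*(t - 1)*(t)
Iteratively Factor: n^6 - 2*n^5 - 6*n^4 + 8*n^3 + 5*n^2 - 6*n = (n + 2)*(n^5 - 4*n^4 + 2*n^3 + 4*n^2 - 3*n) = (n - 3)*(n + 2)*(n^4 - n^3 - n^2 + n) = n*(n - 3)*(n + 2)*(n^3 - n^2 - n + 1) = n*(n - 3)*(n - 1)*(n + 2)*(n^2 - 1) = n*(n - 3)*(n - 1)^2*(n + 2)*(n + 1)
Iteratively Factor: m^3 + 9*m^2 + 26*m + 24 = (m + 3)*(m^2 + 6*m + 8) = (m + 3)*(m + 4)*(m + 2)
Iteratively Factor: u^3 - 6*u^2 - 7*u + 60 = (u - 5)*(u^2 - u - 12) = (u - 5)*(u + 3)*(u - 4)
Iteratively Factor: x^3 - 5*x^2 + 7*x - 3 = (x - 3)*(x^2 - 2*x + 1) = (x - 3)*(x - 1)*(x - 1)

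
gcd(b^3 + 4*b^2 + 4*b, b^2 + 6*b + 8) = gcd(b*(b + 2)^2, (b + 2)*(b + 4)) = b + 2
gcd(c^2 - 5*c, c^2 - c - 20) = c - 5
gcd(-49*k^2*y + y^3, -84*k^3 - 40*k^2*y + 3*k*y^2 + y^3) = 7*k + y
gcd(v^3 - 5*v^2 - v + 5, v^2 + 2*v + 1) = v + 1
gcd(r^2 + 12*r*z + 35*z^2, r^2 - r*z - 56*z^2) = r + 7*z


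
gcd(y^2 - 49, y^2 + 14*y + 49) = y + 7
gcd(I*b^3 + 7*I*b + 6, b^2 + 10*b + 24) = 1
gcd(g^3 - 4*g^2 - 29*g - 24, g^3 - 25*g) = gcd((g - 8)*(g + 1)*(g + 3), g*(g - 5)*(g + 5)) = 1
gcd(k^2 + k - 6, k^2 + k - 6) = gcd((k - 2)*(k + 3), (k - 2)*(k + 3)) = k^2 + k - 6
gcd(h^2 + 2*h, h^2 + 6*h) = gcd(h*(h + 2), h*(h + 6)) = h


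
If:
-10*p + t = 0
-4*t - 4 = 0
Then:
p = -1/10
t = -1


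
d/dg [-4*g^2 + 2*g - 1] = 2 - 8*g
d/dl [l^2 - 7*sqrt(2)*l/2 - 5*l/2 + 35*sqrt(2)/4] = 2*l - 7*sqrt(2)/2 - 5/2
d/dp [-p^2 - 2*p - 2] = -2*p - 2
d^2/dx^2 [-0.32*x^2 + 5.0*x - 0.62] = -0.640000000000000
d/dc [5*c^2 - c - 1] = 10*c - 1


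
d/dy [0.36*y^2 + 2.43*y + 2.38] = 0.72*y + 2.43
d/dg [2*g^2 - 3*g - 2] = 4*g - 3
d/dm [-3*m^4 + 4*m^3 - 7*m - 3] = -12*m^3 + 12*m^2 - 7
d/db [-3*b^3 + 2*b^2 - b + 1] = -9*b^2 + 4*b - 1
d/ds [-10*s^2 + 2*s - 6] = 2 - 20*s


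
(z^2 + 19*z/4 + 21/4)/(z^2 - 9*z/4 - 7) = (z + 3)/(z - 4)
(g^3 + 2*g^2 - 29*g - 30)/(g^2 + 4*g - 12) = (g^2 - 4*g - 5)/(g - 2)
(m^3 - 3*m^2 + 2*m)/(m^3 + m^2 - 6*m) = (m - 1)/(m + 3)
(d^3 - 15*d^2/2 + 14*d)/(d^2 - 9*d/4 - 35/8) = 4*d*(d - 4)/(4*d + 5)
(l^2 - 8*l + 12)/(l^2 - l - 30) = (l - 2)/(l + 5)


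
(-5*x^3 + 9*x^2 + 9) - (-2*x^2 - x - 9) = -5*x^3 + 11*x^2 + x + 18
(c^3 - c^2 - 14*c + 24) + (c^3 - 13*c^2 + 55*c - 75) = 2*c^3 - 14*c^2 + 41*c - 51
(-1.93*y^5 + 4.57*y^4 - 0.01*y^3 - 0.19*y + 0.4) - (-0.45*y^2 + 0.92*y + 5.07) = -1.93*y^5 + 4.57*y^4 - 0.01*y^3 + 0.45*y^2 - 1.11*y - 4.67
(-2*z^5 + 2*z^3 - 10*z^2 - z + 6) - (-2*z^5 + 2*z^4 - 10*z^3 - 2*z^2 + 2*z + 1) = -2*z^4 + 12*z^3 - 8*z^2 - 3*z + 5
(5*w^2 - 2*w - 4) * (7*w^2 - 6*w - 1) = 35*w^4 - 44*w^3 - 21*w^2 + 26*w + 4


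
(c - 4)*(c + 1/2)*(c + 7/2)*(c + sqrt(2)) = c^4 + sqrt(2)*c^3 - 57*c^2/4 - 57*sqrt(2)*c/4 - 7*c - 7*sqrt(2)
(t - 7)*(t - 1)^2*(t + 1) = t^4 - 8*t^3 + 6*t^2 + 8*t - 7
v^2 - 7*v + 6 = (v - 6)*(v - 1)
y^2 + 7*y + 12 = (y + 3)*(y + 4)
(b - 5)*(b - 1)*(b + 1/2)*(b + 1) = b^4 - 9*b^3/2 - 7*b^2/2 + 9*b/2 + 5/2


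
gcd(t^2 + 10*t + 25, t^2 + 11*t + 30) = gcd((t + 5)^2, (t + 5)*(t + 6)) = t + 5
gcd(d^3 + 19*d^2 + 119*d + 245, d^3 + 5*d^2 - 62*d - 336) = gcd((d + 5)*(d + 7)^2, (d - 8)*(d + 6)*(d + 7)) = d + 7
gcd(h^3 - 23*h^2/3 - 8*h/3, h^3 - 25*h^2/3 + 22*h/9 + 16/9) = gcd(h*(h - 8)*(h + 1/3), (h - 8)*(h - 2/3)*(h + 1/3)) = h^2 - 23*h/3 - 8/3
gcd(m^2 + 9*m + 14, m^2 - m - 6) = m + 2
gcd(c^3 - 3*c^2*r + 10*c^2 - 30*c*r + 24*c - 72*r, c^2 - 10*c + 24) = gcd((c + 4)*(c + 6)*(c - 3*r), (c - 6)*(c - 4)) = 1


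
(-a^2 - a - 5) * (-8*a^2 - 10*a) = 8*a^4 + 18*a^3 + 50*a^2 + 50*a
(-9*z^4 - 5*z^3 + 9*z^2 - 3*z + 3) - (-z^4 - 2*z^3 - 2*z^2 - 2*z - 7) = -8*z^4 - 3*z^3 + 11*z^2 - z + 10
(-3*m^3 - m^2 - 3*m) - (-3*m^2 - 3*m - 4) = -3*m^3 + 2*m^2 + 4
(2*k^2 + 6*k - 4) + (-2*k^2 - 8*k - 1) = -2*k - 5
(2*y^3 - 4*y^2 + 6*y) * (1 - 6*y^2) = -12*y^5 + 24*y^4 - 34*y^3 - 4*y^2 + 6*y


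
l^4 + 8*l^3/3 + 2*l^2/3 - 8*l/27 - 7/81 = (l - 1/3)*(l + 1/3)^2*(l + 7/3)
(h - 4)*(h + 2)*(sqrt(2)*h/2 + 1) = sqrt(2)*h^3/2 - sqrt(2)*h^2 + h^2 - 4*sqrt(2)*h - 2*h - 8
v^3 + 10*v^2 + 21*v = v*(v + 3)*(v + 7)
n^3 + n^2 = n^2*(n + 1)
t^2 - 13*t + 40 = (t - 8)*(t - 5)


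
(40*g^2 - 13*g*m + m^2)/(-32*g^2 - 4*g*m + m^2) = (-5*g + m)/(4*g + m)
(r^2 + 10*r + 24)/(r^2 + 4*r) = (r + 6)/r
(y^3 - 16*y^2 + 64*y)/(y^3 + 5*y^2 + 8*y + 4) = y*(y^2 - 16*y + 64)/(y^3 + 5*y^2 + 8*y + 4)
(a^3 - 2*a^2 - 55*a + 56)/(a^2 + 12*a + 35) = (a^2 - 9*a + 8)/(a + 5)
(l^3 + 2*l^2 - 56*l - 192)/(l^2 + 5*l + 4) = (l^2 - 2*l - 48)/(l + 1)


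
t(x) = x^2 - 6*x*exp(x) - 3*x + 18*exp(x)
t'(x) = -6*x*exp(x) + 2*x + 12*exp(x) - 3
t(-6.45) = 61.04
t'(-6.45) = -15.82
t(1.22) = 34.00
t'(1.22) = 15.29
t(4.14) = -424.85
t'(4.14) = -801.11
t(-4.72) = 36.85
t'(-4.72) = -12.08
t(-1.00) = 12.83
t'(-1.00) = 1.62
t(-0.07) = 17.39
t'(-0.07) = 8.44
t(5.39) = -3130.49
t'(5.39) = -4450.82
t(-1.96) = 13.91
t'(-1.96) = -3.57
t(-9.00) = 108.01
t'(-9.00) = -20.99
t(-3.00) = 19.79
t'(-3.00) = -7.51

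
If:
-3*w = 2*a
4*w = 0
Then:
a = 0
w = 0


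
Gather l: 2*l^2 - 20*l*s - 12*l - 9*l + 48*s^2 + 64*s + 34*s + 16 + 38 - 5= 2*l^2 + l*(-20*s - 21) + 48*s^2 + 98*s + 49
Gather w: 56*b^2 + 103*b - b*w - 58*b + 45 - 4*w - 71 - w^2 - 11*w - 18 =56*b^2 + 45*b - w^2 + w*(-b - 15) - 44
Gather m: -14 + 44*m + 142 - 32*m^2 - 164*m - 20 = -32*m^2 - 120*m + 108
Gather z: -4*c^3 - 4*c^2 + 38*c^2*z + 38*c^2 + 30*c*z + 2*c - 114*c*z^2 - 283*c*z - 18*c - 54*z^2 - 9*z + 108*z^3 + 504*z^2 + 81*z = -4*c^3 + 34*c^2 - 16*c + 108*z^3 + z^2*(450 - 114*c) + z*(38*c^2 - 253*c + 72)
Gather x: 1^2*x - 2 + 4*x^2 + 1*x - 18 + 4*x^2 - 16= 8*x^2 + 2*x - 36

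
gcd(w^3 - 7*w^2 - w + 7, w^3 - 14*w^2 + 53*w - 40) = w - 1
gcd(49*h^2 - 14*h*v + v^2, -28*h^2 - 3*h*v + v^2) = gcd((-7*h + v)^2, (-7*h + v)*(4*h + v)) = -7*h + v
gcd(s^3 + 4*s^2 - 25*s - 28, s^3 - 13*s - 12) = s^2 - 3*s - 4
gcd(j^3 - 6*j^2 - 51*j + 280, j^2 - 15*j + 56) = j - 8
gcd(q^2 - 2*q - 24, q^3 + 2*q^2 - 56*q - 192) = q + 4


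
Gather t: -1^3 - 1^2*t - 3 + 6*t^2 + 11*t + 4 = 6*t^2 + 10*t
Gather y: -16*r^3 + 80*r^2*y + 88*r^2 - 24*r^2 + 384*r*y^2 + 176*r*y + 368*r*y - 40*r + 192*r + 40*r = -16*r^3 + 64*r^2 + 384*r*y^2 + 192*r + y*(80*r^2 + 544*r)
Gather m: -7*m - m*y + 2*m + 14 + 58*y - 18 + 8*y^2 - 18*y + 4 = m*(-y - 5) + 8*y^2 + 40*y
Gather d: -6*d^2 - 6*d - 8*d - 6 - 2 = -6*d^2 - 14*d - 8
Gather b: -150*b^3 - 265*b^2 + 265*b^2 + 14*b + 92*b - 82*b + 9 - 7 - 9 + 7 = -150*b^3 + 24*b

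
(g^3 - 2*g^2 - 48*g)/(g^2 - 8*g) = g + 6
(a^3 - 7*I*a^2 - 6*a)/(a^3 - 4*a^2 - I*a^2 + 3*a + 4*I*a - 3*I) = a*(a - 6*I)/(a^2 - 4*a + 3)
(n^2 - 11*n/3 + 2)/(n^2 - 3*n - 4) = (-n^2 + 11*n/3 - 2)/(-n^2 + 3*n + 4)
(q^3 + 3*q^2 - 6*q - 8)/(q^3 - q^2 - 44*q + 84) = (q^2 + 5*q + 4)/(q^2 + q - 42)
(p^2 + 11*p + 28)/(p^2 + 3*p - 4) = (p + 7)/(p - 1)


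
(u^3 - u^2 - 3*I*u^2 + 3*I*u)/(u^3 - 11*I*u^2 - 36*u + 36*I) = u*(u - 1)/(u^2 - 8*I*u - 12)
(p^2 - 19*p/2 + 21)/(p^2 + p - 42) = (p - 7/2)/(p + 7)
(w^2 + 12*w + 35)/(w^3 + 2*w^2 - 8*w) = (w^2 + 12*w + 35)/(w*(w^2 + 2*w - 8))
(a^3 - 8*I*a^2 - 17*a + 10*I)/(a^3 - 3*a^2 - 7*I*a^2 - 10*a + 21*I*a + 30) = (a - I)/(a - 3)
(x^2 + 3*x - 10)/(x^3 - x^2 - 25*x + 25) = (x - 2)/(x^2 - 6*x + 5)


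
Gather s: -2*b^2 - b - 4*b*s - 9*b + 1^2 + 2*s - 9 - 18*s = -2*b^2 - 10*b + s*(-4*b - 16) - 8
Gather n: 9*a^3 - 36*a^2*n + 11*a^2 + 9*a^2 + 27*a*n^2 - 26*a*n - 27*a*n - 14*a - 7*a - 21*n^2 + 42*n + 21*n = 9*a^3 + 20*a^2 - 21*a + n^2*(27*a - 21) + n*(-36*a^2 - 53*a + 63)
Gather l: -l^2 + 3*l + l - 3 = -l^2 + 4*l - 3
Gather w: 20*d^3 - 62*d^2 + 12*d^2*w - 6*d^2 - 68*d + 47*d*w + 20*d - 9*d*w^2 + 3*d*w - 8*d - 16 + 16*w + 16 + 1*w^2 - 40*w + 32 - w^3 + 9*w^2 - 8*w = 20*d^3 - 68*d^2 - 56*d - w^3 + w^2*(10 - 9*d) + w*(12*d^2 + 50*d - 32) + 32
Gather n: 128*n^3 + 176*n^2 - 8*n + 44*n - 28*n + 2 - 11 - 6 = 128*n^3 + 176*n^2 + 8*n - 15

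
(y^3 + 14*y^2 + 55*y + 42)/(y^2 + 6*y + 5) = (y^2 + 13*y + 42)/(y + 5)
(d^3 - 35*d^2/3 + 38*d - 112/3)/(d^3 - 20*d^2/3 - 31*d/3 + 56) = (d - 2)/(d + 3)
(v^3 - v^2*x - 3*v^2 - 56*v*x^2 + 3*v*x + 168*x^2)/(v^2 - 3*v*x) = (v^3 - v^2*x - 3*v^2 - 56*v*x^2 + 3*v*x + 168*x^2)/(v*(v - 3*x))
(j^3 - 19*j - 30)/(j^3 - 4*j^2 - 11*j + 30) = (j + 2)/(j - 2)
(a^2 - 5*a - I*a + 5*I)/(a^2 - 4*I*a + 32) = (a^2 - 5*a - I*a + 5*I)/(a^2 - 4*I*a + 32)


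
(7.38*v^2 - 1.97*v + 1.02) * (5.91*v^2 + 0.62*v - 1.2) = 43.6158*v^4 - 7.0671*v^3 - 4.0492*v^2 + 2.9964*v - 1.224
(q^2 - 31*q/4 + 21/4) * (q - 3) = q^3 - 43*q^2/4 + 57*q/2 - 63/4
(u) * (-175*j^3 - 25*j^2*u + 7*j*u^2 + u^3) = -175*j^3*u - 25*j^2*u^2 + 7*j*u^3 + u^4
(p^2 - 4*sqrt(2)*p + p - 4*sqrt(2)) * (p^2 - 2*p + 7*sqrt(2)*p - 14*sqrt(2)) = p^4 - p^3 + 3*sqrt(2)*p^3 - 58*p^2 - 3*sqrt(2)*p^2 - 6*sqrt(2)*p + 56*p + 112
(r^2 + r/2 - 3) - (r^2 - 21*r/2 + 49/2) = 11*r - 55/2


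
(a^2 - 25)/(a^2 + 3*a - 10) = (a - 5)/(a - 2)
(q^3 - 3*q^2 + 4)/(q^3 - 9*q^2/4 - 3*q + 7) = 4*(q + 1)/(4*q + 7)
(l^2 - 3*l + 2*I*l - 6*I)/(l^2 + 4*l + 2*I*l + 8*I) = (l - 3)/(l + 4)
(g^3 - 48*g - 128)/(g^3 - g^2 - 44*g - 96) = (g + 4)/(g + 3)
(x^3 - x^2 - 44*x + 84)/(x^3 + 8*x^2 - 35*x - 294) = (x - 2)/(x + 7)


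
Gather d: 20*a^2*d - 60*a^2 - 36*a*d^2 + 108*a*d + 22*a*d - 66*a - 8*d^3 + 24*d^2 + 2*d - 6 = -60*a^2 - 66*a - 8*d^3 + d^2*(24 - 36*a) + d*(20*a^2 + 130*a + 2) - 6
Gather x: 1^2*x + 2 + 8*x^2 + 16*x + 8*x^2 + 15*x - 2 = 16*x^2 + 32*x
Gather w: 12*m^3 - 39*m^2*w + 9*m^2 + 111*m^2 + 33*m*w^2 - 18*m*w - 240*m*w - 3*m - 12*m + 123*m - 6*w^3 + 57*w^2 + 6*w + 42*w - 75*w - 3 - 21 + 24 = 12*m^3 + 120*m^2 + 108*m - 6*w^3 + w^2*(33*m + 57) + w*(-39*m^2 - 258*m - 27)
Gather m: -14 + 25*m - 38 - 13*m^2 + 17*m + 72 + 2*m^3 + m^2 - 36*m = 2*m^3 - 12*m^2 + 6*m + 20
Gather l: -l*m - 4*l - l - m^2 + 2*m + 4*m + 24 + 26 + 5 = l*(-m - 5) - m^2 + 6*m + 55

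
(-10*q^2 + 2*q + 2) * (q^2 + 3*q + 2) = -10*q^4 - 28*q^3 - 12*q^2 + 10*q + 4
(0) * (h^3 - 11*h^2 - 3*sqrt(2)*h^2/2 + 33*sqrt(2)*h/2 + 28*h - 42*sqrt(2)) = 0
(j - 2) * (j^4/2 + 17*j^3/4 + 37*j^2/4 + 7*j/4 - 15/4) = j^5/2 + 13*j^4/4 + 3*j^3/4 - 67*j^2/4 - 29*j/4 + 15/2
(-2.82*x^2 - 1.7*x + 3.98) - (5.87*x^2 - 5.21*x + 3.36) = -8.69*x^2 + 3.51*x + 0.62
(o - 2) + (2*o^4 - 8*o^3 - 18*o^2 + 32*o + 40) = 2*o^4 - 8*o^3 - 18*o^2 + 33*o + 38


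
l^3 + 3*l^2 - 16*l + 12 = (l - 2)*(l - 1)*(l + 6)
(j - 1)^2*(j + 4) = j^3 + 2*j^2 - 7*j + 4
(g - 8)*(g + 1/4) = g^2 - 31*g/4 - 2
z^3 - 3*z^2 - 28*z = z*(z - 7)*(z + 4)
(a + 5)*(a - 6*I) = a^2 + 5*a - 6*I*a - 30*I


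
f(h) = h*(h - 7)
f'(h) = 2*h - 7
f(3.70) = -12.21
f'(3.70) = 0.40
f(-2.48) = 23.51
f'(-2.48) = -11.96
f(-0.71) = 5.47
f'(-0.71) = -8.42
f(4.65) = -10.93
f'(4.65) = 2.30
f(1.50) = -8.25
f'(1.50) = -4.00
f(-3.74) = 40.17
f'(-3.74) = -14.48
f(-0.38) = 2.80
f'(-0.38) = -7.76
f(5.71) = -7.37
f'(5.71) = 4.42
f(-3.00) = 30.00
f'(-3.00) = -13.00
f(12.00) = 60.00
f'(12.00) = 17.00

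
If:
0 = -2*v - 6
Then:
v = -3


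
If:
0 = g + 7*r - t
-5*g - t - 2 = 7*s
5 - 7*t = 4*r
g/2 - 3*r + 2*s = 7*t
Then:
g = -4204/803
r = 631/803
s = 2743/803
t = 213/803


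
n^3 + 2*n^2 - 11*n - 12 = (n - 3)*(n + 1)*(n + 4)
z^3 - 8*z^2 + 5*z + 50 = (z - 5)^2*(z + 2)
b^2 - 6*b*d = b*(b - 6*d)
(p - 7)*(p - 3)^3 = p^4 - 16*p^3 + 90*p^2 - 216*p + 189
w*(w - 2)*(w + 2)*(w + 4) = w^4 + 4*w^3 - 4*w^2 - 16*w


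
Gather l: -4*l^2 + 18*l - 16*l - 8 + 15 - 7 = -4*l^2 + 2*l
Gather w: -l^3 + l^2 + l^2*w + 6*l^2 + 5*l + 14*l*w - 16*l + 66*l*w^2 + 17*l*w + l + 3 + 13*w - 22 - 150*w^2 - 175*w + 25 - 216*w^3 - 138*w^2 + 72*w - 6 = -l^3 + 7*l^2 - 10*l - 216*w^3 + w^2*(66*l - 288) + w*(l^2 + 31*l - 90)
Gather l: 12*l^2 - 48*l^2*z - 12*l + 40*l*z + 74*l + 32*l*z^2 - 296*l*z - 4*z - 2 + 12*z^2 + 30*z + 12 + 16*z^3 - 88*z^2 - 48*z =l^2*(12 - 48*z) + l*(32*z^2 - 256*z + 62) + 16*z^3 - 76*z^2 - 22*z + 10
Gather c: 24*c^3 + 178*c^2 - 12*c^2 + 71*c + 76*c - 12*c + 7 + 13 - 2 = 24*c^3 + 166*c^2 + 135*c + 18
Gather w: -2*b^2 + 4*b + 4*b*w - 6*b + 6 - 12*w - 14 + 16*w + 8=-2*b^2 - 2*b + w*(4*b + 4)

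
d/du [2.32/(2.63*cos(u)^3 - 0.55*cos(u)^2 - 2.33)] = (18.3048*cos(u) - 2.552)*sin(u)*cos(u)/(-2.63*cos(u)^3 + 0.55*cos(u)^2 + 2.33)^2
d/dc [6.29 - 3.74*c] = -3.74000000000000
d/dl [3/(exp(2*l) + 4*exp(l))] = 6*(-exp(l) - 2)*exp(-l)/(exp(l) + 4)^2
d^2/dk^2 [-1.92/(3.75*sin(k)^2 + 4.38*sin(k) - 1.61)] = (108.0*sin(k)^4 + 94.608*sin(k)^3 - 78.797952*sin(k)^2 - 175.676544*sin(k) - 96.852096)/(3.75*sin(k)^2 + 4.38*sin(k) - 1.61)^3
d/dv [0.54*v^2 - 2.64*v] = 1.08*v - 2.64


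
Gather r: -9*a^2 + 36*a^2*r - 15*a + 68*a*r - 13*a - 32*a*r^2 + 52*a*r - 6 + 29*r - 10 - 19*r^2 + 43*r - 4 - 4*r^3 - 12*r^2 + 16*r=-9*a^2 - 28*a - 4*r^3 + r^2*(-32*a - 31) + r*(36*a^2 + 120*a + 88) - 20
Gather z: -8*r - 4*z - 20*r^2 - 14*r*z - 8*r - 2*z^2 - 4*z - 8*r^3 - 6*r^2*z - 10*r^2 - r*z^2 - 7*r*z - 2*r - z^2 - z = -8*r^3 - 30*r^2 - 18*r + z^2*(-r - 3) + z*(-6*r^2 - 21*r - 9)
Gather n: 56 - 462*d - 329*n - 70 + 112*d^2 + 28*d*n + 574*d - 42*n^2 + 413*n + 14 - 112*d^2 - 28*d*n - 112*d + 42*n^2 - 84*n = 0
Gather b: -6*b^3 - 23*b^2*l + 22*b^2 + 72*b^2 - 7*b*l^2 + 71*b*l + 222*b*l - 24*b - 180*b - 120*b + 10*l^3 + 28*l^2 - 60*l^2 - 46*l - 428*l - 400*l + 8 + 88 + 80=-6*b^3 + b^2*(94 - 23*l) + b*(-7*l^2 + 293*l - 324) + 10*l^3 - 32*l^2 - 874*l + 176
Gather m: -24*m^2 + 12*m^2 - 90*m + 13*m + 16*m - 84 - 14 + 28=-12*m^2 - 61*m - 70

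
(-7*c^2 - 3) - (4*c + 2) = -7*c^2 - 4*c - 5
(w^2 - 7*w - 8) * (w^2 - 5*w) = w^4 - 12*w^3 + 27*w^2 + 40*w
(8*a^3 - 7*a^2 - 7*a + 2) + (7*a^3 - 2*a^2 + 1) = 15*a^3 - 9*a^2 - 7*a + 3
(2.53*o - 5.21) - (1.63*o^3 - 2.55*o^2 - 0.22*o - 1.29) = -1.63*o^3 + 2.55*o^2 + 2.75*o - 3.92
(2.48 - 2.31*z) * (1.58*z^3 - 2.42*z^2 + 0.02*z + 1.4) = -3.6498*z^4 + 9.5086*z^3 - 6.0478*z^2 - 3.1844*z + 3.472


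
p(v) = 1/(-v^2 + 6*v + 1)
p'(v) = (2*v - 6)/(-v^2 + 6*v + 1)^2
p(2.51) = 0.10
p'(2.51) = -0.01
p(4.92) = 0.16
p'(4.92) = 0.10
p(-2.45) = -0.05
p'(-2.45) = -0.03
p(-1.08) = -0.15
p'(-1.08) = -0.18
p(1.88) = 0.11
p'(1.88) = -0.03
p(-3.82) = -0.03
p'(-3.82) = -0.01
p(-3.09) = -0.04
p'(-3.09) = -0.02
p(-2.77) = -0.04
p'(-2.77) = -0.02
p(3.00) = 0.10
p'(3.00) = 0.00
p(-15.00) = 0.00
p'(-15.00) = 0.00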